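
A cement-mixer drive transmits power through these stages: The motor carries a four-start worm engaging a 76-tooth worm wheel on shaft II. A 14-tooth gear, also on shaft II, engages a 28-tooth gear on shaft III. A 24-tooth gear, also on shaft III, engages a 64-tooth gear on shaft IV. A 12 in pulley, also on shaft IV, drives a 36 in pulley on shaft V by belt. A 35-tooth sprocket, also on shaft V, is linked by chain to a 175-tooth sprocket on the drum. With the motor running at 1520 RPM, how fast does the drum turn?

1 RPM

the motor → shaft II (worm, 76/4): 1520 ÷ 19 = 80 RPM
shaft II → shaft III (gear mesh, 28/14): 80 ÷ 2 = 40 RPM
shaft III → shaft IV (gear mesh, 64/24): 40 ÷ 2.6667 = 15 RPM
shaft IV → shaft V (belt, 36/12): 15 ÷ 3 = 5 RPM
shaft V → the drum (chain, 175/35): 5 ÷ 5 = 1 RPM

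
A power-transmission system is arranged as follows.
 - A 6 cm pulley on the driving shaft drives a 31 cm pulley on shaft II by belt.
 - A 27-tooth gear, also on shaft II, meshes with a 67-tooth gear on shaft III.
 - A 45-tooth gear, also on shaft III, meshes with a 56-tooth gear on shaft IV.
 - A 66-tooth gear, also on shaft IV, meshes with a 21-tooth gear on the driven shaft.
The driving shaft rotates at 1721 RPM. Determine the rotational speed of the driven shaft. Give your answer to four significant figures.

Belt: ratio = 31/6 = 5.1667, so shaft II turns at 1721 / 5.1667 = 333.1 RPM.
Gear mesh: ratio = 67/27 = 2.4815, so shaft III turns at 333.1 / 2.4815 = 134.23 RPM.
Gear mesh: ratio = 56/45 = 1.2444, so shaft IV turns at 134.23 / 1.2444 = 107.87 RPM.
Gear mesh: ratio = 21/66 = 0.31818, so the driven shaft turns at 107.87 / 0.31818 = 339.01 RPM.

339.0 RPM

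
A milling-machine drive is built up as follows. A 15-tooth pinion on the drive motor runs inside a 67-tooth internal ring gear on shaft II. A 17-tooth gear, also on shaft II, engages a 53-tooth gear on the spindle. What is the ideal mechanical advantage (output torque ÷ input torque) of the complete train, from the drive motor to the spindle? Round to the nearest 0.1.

13.9

Each stage contributes driven/driver: internal gear 67/15 = 4.4667, gear mesh 53/17 = 3.1176.
Overall: 4.4667 × 3.1176 = 13.925.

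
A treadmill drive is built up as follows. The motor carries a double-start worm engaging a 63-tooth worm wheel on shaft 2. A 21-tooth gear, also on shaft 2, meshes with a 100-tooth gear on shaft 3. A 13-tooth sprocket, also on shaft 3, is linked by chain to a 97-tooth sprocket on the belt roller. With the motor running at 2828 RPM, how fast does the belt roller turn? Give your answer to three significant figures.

the motor → shaft 2 (worm, 63/2): 2828 ÷ 31.5 = 89.778 RPM
shaft 2 → shaft 3 (gear mesh, 100/21): 89.778 ÷ 4.7619 = 18.853 RPM
shaft 3 → the belt roller (chain, 97/13): 18.853 ÷ 7.4615 = 2.5267 RPM

2.53 RPM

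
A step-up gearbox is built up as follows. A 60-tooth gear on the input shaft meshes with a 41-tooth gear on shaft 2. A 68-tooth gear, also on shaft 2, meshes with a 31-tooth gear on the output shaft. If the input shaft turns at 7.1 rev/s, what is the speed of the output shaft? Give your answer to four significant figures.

22.79 rev/s

gear mesh 41/60 = 0.68333 → 7.1/0.68333 = 10.39 rev/s
gear mesh 31/68 = 0.45588 → 10.39/0.45588 = 22.792 rev/s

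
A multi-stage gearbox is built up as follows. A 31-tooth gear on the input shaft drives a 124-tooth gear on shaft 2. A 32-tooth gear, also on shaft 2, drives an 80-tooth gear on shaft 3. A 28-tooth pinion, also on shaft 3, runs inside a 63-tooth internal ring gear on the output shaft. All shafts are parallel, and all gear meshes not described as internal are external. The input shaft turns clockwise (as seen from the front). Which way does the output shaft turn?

the input shaft → shaft 2: external mesh, 1 reversal → CCW.
shaft 2 → shaft 3: external mesh, 1 reversal → CW.
shaft 3 → the output shaft: internal mesh, same direction → CW.
2 reversals in total — an even number — so the output shaft turns the same way as the input shaft.

clockwise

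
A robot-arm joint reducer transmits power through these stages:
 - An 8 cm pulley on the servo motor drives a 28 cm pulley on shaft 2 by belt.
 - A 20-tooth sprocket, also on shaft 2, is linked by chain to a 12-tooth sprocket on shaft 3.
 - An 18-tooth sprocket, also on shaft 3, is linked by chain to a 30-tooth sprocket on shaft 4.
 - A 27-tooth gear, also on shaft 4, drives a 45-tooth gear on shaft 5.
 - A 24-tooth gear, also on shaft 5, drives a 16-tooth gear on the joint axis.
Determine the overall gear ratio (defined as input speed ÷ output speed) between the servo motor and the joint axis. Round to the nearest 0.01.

3.89

Each stage contributes driven/driver: belt 28/8 = 3.5, chain 12/20 = 0.6, chain 30/18 = 1.6667, gear mesh 45/27 = 1.6667, gear mesh 16/24 = 0.66667.
Overall: 3.5 × 0.6 × 1.6667 × 1.6667 × 0.66667 = 3.8889.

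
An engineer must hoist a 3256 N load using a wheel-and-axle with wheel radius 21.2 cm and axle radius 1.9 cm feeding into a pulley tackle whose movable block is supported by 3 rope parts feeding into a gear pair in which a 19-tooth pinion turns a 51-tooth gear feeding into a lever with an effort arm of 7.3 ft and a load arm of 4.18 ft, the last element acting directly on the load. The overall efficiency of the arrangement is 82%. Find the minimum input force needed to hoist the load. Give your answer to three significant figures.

25.3 N

Wheel-and-axle MA = R/r = 21.2/1.9 = 11.158.
Block-and-tackle MA = number of supporting rope parts = 3.
Gear pair MA = 51/19 = 2.6842.
Lever MA = effort arm / load arm = 7.3/4.18 = 1.7464.
Combined ideal MA = 11.158 × 3 × 2.6842 × 1.7464 = 156.92.
Actual MA = 156.92 × 0.82 = 128.67.
Effort = load / actual MA = 3256 / 128.67 = 25.305 N.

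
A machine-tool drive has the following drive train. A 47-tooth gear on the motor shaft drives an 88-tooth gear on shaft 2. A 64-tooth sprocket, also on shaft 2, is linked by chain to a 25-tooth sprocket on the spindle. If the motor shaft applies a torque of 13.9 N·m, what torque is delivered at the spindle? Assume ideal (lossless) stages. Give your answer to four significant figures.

10.17 N·m

Gear mesh: ratio = 88/47 = 1.8723; torque at shaft 2 = 13.9 × 1.8723 = 26.026 N·m.
Chain: ratio = 25/64 = 0.39062; torque at the spindle = 26.026 × 0.39062 = 10.166 N·m.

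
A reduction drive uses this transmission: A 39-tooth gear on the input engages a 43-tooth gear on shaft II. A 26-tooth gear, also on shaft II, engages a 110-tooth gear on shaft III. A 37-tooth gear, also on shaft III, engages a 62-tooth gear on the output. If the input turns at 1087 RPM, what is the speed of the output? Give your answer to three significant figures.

Gear mesh: ratio = 43/39 = 1.1026, so shaft II turns at 1087 / 1.1026 = 985.88 RPM.
Gear mesh: ratio = 110/26 = 4.2308, so shaft III turns at 985.88 / 4.2308 = 233.03 RPM.
Gear mesh: ratio = 62/37 = 1.6757, so the output turns at 233.03 / 1.6757 = 139.06 RPM.

139 RPM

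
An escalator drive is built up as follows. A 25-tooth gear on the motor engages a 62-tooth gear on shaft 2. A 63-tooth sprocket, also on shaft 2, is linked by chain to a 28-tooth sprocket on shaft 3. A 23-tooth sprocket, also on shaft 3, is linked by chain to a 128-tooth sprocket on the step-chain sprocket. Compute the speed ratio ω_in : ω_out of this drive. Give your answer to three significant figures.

Each stage contributes driven/driver: gear mesh 62/25 = 2.48, chain 28/63 = 0.44444, chain 128/23 = 5.5652.
Overall: 2.48 × 0.44444 × 5.5652 = 6.1341.

6.13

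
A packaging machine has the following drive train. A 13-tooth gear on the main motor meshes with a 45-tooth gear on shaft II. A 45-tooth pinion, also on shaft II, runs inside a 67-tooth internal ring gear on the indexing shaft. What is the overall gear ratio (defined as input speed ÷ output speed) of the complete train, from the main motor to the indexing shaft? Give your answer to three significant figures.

5.15

Each stage contributes driven/driver: gear mesh 45/13 = 3.4615, internal gear 67/45 = 1.4889.
Overall: 3.4615 × 1.4889 = 5.1538.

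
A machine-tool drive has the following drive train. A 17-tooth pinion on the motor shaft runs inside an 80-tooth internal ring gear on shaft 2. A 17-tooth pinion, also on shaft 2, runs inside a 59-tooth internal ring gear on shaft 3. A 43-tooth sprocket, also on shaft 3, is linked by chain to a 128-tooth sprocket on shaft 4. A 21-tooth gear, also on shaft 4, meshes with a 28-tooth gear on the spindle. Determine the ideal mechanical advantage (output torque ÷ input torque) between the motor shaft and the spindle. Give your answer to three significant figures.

64.8

Each stage contributes driven/driver: internal gear 80/17 = 4.7059, internal gear 59/17 = 3.4706, chain 128/43 = 2.9767, gear mesh 28/21 = 1.3333.
Overall: 4.7059 × 3.4706 × 2.9767 × 1.3333 = 64.822.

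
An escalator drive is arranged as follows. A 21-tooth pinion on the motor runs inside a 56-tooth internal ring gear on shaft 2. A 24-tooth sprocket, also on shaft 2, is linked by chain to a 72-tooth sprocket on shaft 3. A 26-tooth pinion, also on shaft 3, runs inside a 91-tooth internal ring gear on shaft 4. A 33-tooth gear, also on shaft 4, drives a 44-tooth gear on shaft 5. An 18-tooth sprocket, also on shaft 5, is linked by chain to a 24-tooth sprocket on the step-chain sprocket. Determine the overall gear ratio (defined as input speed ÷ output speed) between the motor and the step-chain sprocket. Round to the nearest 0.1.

Each stage contributes driven/driver: internal gear 56/21 = 2.6667, chain 72/24 = 3, internal gear 91/26 = 3.5, gear mesh 44/33 = 1.3333, chain 24/18 = 1.3333.
Overall: 2.6667 × 3 × 3.5 × 1.3333 × 1.3333 = 49.778.

49.8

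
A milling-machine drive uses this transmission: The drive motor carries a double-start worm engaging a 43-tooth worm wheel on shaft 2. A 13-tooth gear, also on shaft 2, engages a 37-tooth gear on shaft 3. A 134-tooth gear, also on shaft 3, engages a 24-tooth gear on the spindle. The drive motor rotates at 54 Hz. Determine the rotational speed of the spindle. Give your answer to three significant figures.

4.93 Hz

worm 43/2 = 21.5 → 54/21.5 = 2.5116 Hz
gear mesh 37/13 = 2.8462 → 2.5116/2.8462 = 0.88246 Hz
gear mesh 24/134 = 0.1791 → 0.88246/0.1791 = 4.9271 Hz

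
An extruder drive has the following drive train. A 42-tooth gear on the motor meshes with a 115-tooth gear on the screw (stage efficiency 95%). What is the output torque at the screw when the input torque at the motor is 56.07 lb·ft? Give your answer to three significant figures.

gear mesh 115/42 = 2.7381 → τ = 56.07·2.7381·0.95 = 145.85 lb·ft

146 lb·ft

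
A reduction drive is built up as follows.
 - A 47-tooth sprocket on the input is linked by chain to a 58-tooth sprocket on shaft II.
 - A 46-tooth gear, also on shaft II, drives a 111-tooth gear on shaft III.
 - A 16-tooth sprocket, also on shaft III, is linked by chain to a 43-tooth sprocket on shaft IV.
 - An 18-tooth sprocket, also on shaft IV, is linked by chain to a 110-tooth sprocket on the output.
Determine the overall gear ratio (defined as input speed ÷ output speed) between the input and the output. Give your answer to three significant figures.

48.9

Each stage contributes driven/driver: chain 58/47 = 1.234, gear mesh 111/46 = 2.413, chain 43/16 = 2.6875, chain 110/18 = 6.1111.
Overall: 1.234 × 2.413 × 2.6875 × 6.1111 = 48.906.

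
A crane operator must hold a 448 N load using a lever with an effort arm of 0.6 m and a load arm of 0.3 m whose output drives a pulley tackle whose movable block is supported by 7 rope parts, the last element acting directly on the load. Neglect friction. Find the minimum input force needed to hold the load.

Lever MA = effort arm / load arm = 0.6/0.3 = 2.
Block-and-tackle MA = number of supporting rope parts = 7.
Combined ideal MA = 2 × 7 = 14.
Effort = load / MA = 448 / 14 = 32 N.

32 N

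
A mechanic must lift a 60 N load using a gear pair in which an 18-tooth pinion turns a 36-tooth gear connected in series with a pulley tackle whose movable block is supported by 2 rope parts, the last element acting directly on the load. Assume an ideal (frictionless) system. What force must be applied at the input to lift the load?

Gear pair MA = 36/18 = 2.
Block-and-tackle MA = number of supporting rope parts = 2.
Combined ideal MA = 2 × 2 = 4.
Effort = load / MA = 60 / 4 = 15 N.

15 N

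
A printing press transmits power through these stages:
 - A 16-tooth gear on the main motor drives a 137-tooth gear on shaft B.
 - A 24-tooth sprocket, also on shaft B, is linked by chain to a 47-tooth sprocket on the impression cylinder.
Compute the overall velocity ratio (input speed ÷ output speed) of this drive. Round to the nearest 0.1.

16.8

Each stage contributes driven/driver: gear mesh 137/16 = 8.5625, chain 47/24 = 1.9583.
Overall: 8.5625 × 1.9583 = 16.768.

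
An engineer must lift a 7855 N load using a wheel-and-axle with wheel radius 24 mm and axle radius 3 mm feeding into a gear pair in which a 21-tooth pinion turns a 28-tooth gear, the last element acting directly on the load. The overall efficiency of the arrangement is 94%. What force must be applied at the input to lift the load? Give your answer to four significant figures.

783.4 N

Wheel-and-axle MA = R/r = 24/3 = 8.
Gear pair MA = 28/21 = 1.3333.
Combined ideal MA = 8 × 1.3333 = 10.667.
Actual MA = 10.667 × 0.94 = 10.027.
Effort = load / actual MA = 7855 / 10.027 = 783.41 N.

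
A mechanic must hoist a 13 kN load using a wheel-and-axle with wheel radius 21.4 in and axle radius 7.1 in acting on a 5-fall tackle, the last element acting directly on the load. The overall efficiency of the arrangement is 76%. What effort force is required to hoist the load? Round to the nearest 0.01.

1.14 kN

Wheel-and-axle MA = R/r = 21.4/7.1 = 3.0141.
Block-and-tackle MA = number of supporting rope parts = 5.
Combined ideal MA = 3.0141 × 5 = 15.07.
Actual MA = 15.07 × 0.76 = 11.454.
Effort = load / actual MA = 13 / 11.454 = 1.135 kN.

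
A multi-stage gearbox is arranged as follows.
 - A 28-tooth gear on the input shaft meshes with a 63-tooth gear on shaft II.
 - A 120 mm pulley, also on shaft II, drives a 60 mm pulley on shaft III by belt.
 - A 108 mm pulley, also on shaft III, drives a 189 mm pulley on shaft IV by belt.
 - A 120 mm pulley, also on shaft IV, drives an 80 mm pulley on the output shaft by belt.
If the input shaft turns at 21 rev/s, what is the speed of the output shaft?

16 rev/s

gear mesh 63/28 = 2.25 → 21/2.25 = 9.3333 rev/s
belt 60/120 = 0.5 → 9.3333/0.5 = 18.667 rev/s
belt 189/108 = 1.75 → 18.667/1.75 = 10.667 rev/s
belt 80/120 = 0.66667 → 10.667/0.66667 = 16 rev/s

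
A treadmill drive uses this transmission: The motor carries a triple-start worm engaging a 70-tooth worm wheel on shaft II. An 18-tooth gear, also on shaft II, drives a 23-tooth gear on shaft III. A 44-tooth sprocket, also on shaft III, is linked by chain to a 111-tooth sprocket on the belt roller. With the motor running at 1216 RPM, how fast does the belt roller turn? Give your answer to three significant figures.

Worm: ratio = 70/3 = 23.333, so shaft II turns at 1216 / 23.333 = 52.114 RPM.
Gear mesh: ratio = 23/18 = 1.2778, so shaft III turns at 52.114 / 1.2778 = 40.785 RPM.
Chain: ratio = 111/44 = 2.5227, so the belt roller turns at 40.785 / 2.5227 = 16.167 RPM.

16.2 RPM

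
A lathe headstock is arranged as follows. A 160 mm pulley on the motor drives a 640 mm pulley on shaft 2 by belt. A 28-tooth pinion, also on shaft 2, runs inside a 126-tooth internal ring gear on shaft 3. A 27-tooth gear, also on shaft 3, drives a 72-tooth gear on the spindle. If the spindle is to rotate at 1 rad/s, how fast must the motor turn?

Overall ratio R = 4 × 4.5 × 2.6667 = 48.
Required input speed = output speed × R = 1 × 48 = 48 rad/s.

48 rad/s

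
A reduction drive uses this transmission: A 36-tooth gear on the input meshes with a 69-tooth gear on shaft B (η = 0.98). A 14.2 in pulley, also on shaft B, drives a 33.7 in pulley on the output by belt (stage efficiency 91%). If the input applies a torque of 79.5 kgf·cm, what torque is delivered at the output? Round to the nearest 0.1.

After the gear mesh (69/36): 79.5 × 1.9167 × 0.98 = 149.33 kgf·cm
After the belt (33.7/14.2): 149.33 × 2.3732 × 0.91 = 322.49 kgf·cm

322.5 kgf·cm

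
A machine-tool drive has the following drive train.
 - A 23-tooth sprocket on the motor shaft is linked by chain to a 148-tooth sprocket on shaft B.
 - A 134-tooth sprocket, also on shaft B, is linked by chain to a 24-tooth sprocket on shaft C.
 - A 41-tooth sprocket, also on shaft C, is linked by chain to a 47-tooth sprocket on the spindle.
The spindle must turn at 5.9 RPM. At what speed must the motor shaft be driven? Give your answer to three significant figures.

Overall ratio R = 6.4348 × 0.1791 × 1.1463 = 1.3212.
Required input speed = output speed × R = 5.9 × 1.3212 = 7.7948 RPM.

7.79 RPM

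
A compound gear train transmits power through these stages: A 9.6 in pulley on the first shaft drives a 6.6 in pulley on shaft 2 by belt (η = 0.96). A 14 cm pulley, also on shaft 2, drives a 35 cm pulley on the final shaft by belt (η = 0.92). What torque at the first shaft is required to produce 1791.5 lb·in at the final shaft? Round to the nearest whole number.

Overall ratio R = 0.6875 × 2.5 = 1.7188; overall efficiency η = 0.96 × 0.92 = 0.8832.
Input torque = output torque / (R × η) = 1791.5 / (1.7188 × 0.8832) = 1180.2 lb·in.

1180 lb·in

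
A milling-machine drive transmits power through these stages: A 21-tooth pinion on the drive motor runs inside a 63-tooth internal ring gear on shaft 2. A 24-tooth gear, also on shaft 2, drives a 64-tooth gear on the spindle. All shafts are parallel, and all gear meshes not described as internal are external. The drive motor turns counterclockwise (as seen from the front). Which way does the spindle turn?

the drive motor → shaft 2: internal mesh, same direction → CCW.
shaft 2 → the spindle: external mesh, 1 reversal → CW.
1 reversal in total — an odd number — so the spindle turns opposite to the drive motor.

clockwise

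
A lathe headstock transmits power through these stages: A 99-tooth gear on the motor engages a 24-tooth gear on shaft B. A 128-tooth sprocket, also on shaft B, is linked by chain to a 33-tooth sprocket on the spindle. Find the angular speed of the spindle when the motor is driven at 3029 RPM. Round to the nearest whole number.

the motor → shaft B (gear mesh, 24/99): 3029 ÷ 0.24242 = 12495 RPM
shaft B → the spindle (chain, 33/128): 12495 ÷ 0.25781 = 48464 RPM

48464 RPM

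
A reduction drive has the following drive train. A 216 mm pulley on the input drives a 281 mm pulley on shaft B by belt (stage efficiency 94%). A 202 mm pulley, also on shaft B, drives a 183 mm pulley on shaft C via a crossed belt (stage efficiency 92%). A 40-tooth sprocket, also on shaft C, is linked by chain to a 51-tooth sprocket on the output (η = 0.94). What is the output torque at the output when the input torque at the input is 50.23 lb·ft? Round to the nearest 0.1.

Belt: ratio = 281/216 = 1.3009; torque at shaft B = 50.23 × 1.3009 × 0.94 = 61.425 lb·ft.
Belt: ratio = 183/202 = 0.90594; torque at shaft C = 61.425 × 0.90594 × 0.92 = 51.195 lb·ft.
Chain: ratio = 51/40 = 1.275; torque at the output = 51.195 × 1.275 × 0.94 = 61.358 lb·ft.

61.4 lb·ft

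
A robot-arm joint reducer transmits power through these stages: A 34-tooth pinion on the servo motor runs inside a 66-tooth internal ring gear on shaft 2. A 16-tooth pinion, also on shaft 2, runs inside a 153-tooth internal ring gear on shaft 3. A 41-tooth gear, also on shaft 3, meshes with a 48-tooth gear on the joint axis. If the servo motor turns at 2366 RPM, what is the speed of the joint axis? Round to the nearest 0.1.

Internal gear: ratio = 66/34 = 1.9412, so shaft 2 turns at 2366 / 1.9412 = 1218.8 RPM.
Internal gear: ratio = 153/16 = 9.5625, so shaft 3 turns at 1218.8 / 9.5625 = 127.46 RPM.
Gear mesh: ratio = 48/41 = 1.1707, so the joint axis turns at 127.46 / 1.1707 = 108.87 RPM.

108.9 RPM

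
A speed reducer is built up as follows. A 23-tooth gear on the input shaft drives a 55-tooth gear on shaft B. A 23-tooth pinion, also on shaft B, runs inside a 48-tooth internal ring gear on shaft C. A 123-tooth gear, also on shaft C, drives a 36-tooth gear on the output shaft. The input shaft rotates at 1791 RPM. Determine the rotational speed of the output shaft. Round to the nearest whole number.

Gear mesh: ratio = 55/23 = 2.3913, so shaft B turns at 1791 / 2.3913 = 748.96 RPM.
Internal gear: ratio = 48/23 = 2.087, so shaft C turns at 748.96 / 2.087 = 358.88 RPM.
Gear mesh: ratio = 36/123 = 0.29268, so the output shaft turns at 358.88 / 0.29268 = 1226.2 RPM.

1226 RPM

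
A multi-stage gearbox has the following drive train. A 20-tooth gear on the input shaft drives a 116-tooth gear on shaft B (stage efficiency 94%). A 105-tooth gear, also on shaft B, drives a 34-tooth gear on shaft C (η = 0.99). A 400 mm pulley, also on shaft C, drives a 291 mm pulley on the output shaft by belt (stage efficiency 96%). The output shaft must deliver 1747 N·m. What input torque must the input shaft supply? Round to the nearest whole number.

Overall ratio R = 5.8 × 0.32381 × 0.7275 = 1.3663; overall efficiency η = 0.94 × 0.99 × 0.96 = 0.8934.
Input torque = output torque / (R × η) = 1747 / (1.3663 × 0.8934) = 1431.2 N·m.

1431 N·m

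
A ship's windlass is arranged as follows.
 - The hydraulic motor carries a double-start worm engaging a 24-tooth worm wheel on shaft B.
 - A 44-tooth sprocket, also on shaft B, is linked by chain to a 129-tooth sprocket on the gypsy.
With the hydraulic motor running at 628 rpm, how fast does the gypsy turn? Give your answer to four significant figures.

17.85 rpm

the hydraulic motor → shaft B (worm, 24/2): 628 ÷ 12 = 52.333 rpm
shaft B → the gypsy (chain, 129/44): 52.333 ÷ 2.9318 = 17.85 rpm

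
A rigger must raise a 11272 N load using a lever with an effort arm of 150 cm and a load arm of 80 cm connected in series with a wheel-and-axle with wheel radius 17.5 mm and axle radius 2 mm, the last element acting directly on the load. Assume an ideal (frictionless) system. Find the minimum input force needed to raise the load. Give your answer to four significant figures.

687.1 N

Lever MA = effort arm / load arm = 150/80 = 1.875.
Wheel-and-axle MA = R/r = 17.5/2 = 8.75.
Combined ideal MA = 1.875 × 8.75 = 16.406.
Effort = load / MA = 11272 / 16.406 = 687.06 N.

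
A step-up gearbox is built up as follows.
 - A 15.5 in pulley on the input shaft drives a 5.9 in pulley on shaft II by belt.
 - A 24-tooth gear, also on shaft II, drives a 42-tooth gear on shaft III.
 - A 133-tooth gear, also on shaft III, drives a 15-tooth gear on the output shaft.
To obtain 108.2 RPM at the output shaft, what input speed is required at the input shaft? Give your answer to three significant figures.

8.13 RPM

Overall ratio R = 0.38065 × 1.75 × 0.11278 = 0.075127.
Required input speed = output speed × R = 108.2 × 0.075127 = 8.1288 RPM.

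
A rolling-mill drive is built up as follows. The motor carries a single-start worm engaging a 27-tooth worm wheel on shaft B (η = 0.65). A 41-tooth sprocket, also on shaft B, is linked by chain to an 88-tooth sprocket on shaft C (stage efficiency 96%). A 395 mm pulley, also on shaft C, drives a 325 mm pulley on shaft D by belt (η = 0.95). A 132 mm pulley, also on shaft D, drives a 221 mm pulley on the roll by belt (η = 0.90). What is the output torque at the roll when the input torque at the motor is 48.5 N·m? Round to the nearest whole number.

2066 N·m

worm 27/1 = 27 → τ = 48.5·27·0.65 = 851.18 N·m
chain 88/41 = 2.1463 → τ = 851.18·2.1463·0.96 = 1753.8 N·m
belt 325/395 = 0.82278 → τ = 1753.8·0.82278·0.95 = 1370.9 N·m
belt 221/132 = 1.6742 → τ = 1370.9·1.6742·0.90 = 2065.7 N·m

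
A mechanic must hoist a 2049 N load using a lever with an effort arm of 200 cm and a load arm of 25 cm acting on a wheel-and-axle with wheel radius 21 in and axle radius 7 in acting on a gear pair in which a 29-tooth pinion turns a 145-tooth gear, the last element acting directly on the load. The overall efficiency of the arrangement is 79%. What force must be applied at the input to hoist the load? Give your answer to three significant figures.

Lever MA = effort arm / load arm = 200/25 = 8.
Wheel-and-axle MA = R/r = 21/7 = 3.
Gear pair MA = 145/29 = 5.
Combined ideal MA = 8 × 3 × 5 = 120.
Actual MA = 120 × 0.79 = 94.8.
Effort = load / actual MA = 2049 / 94.8 = 21.614 N.

21.6 N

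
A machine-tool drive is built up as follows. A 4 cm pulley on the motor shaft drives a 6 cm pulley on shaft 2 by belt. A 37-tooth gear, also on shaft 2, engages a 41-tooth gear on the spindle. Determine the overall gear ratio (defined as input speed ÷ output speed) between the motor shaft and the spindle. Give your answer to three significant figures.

Each stage contributes driven/driver: belt 6/4 = 1.5, gear mesh 41/37 = 1.1081.
Overall: 1.5 × 1.1081 = 1.6622.

1.66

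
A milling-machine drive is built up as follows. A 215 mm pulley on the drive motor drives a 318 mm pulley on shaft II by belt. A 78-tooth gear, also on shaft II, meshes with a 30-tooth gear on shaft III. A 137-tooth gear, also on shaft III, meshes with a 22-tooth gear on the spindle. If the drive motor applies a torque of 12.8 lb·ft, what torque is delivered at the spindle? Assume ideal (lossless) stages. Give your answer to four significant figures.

1.169 lb·ft

After the belt (318/215): 12.8 × 1.4791 = 18.932 lb·ft
After the gear mesh (30/78): 18.932 × 0.38462 = 7.2816 lb·ft
After the gear mesh (22/137): 7.2816 × 0.16058 = 1.1693 lb·ft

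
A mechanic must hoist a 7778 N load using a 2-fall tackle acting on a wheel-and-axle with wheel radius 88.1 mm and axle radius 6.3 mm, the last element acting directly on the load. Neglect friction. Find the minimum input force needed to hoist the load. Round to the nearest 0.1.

278.1 N

Block-and-tackle MA = number of supporting rope parts = 2.
Wheel-and-axle MA = R/r = 88.1/6.3 = 13.984.
Combined ideal MA = 2 × 13.984 = 27.968.
Effort = load / MA = 7778 / 27.968 = 278.1 N.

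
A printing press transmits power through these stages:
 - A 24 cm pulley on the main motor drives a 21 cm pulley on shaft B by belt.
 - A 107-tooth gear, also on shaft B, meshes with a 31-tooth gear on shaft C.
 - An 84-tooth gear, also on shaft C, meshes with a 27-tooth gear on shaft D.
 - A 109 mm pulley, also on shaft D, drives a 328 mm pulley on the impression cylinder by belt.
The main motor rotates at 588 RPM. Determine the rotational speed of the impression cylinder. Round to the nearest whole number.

belt 21/24 = 0.875 → 588/0.875 = 672 RPM
gear mesh 31/107 = 0.28972 → 672/0.28972 = 2319.5 RPM
gear mesh 27/84 = 0.32143 → 2319.5/0.32143 = 7216.2 RPM
belt 328/109 = 3.0092 → 7216.2/3.0092 = 2398.1 RPM

2398 RPM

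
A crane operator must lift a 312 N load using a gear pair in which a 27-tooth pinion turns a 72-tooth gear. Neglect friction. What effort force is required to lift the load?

Gear pair MA = 72/27 = 2.6667.
Effort = load / MA = 312 / 2.6667 = 117 N.

117 N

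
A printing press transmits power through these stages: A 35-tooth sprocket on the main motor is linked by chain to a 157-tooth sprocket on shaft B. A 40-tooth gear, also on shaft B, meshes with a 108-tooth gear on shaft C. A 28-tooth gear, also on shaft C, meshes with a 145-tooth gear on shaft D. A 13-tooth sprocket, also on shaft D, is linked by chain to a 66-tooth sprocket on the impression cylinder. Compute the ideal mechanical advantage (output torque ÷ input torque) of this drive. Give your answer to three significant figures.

318

Each stage contributes driven/driver: chain 157/35 = 4.4857, gear mesh 108/40 = 2.7, gear mesh 145/28 = 5.1786, chain 66/13 = 5.0769.
Overall: 4.4857 × 2.7 × 5.1786 × 5.0769 = 318.42.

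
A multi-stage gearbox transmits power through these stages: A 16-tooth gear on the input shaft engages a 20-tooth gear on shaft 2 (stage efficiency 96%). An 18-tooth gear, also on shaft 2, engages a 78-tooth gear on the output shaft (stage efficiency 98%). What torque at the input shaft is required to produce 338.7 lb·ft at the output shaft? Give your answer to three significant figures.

Overall ratio R = 1.25 × 4.3333 = 5.4167; overall efficiency η = 0.96 × 0.98 = 0.9408.
Input torque = output torque / (R × η) = 338.7 / (5.4167 × 0.9408) = 66.464 lb·ft.

66.5 lb·ft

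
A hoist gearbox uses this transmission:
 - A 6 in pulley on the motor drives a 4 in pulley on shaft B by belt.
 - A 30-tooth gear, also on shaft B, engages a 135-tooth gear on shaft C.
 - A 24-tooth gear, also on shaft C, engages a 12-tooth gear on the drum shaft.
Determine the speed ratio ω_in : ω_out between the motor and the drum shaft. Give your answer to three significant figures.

Each stage contributes driven/driver: belt 4/6 = 0.66667, gear mesh 135/30 = 4.5, gear mesh 12/24 = 0.5.
Overall: 0.66667 × 4.5 × 0.5 = 1.5.

1.50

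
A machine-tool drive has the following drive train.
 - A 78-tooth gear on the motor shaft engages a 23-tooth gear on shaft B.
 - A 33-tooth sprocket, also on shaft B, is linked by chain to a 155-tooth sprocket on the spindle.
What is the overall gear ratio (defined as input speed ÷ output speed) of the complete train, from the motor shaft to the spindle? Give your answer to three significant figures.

1.39

Each stage contributes driven/driver: gear mesh 23/78 = 0.29487, chain 155/33 = 4.697.
Overall: 0.29487 × 4.697 = 1.385.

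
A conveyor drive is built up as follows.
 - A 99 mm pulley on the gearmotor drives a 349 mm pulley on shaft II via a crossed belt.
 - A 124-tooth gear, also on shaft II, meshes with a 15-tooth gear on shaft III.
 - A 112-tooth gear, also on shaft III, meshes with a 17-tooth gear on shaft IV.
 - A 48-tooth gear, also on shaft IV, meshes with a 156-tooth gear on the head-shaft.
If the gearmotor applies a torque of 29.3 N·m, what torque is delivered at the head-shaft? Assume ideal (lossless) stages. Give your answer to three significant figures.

6.16 N·m

belt 349/99 = 3.5253 → τ = 29.3·3.5253 = 103.29 N·m
gear mesh 15/124 = 0.12097 → τ = 103.29·0.12097 = 12.495 N·m
gear mesh 17/112 = 0.15179 → τ = 12.495·0.15179 = 1.8965 N·m
gear mesh 156/48 = 3.25 → τ = 1.8965·3.25 = 6.1637 N·m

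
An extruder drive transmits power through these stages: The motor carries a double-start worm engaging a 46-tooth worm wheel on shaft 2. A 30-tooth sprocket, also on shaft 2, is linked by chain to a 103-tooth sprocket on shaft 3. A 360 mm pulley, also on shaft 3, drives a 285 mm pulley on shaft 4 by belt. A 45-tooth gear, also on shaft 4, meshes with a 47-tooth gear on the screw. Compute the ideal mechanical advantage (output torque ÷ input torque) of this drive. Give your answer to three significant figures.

65.3

Each stage contributes driven/driver: worm 46/2 = 23, chain 103/30 = 3.4333, belt 285/360 = 0.79167, gear mesh 47/45 = 1.0444.
Overall: 23 × 3.4333 × 0.79167 × 1.0444 = 65.294.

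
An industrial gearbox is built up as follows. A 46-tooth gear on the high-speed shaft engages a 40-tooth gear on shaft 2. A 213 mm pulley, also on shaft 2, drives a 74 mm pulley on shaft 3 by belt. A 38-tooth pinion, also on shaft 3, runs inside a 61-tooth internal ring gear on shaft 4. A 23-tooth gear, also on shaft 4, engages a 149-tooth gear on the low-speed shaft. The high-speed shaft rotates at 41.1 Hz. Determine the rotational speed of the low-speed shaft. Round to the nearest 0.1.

the high-speed shaft → shaft 2 (gear mesh, 40/46): 41.1 ÷ 0.86957 = 47.265 Hz
shaft 2 → shaft 3 (belt, 74/213): 47.265 ÷ 0.34742 = 136.05 Hz
shaft 3 → shaft 4 (internal gear, 61/38): 136.05 ÷ 1.6053 = 84.75 Hz
shaft 4 → the low-speed shaft (gear mesh, 149/23): 84.75 ÷ 6.4783 = 13.082 Hz

13.1 Hz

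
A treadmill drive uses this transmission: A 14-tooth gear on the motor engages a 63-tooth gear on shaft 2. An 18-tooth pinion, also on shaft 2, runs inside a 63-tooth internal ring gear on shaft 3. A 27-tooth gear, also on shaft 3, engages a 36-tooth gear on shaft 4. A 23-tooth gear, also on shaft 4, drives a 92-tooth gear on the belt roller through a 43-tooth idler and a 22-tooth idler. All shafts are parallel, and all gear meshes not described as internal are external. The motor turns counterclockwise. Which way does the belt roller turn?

the motor → shaft 2: external mesh, 1 reversal → CW.
shaft 2 → shaft 3: internal mesh, same direction → CW.
shaft 3 → shaft 4: external mesh, 1 reversal → CCW.
shaft 4 → the belt roller: driver → idler → idler → driven is 3 external meshes, 3 reversals → CW.
5 reversals in total — an odd number — so the belt roller turns opposite to the motor.

clockwise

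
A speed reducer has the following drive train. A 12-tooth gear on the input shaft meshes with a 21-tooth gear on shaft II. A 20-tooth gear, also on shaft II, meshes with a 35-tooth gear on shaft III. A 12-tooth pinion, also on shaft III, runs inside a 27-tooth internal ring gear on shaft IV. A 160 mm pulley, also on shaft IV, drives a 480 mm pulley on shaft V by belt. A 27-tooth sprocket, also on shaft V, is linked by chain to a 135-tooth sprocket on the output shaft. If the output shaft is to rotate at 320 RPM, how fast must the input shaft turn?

33075 RPM

Overall ratio R = 1.75 × 1.75 × 2.25 × 3 × 5 = 103.36.
Required input speed = output speed × R = 320 × 103.36 = 33075 RPM.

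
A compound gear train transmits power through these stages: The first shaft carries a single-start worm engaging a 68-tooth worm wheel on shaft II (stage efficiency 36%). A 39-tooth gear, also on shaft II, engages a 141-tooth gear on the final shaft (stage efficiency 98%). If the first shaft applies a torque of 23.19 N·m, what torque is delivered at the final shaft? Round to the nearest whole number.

After the worm (68/1): 23.19 × 68 × 0.36 = 567.69 N·m
After the gear mesh (141/39): 567.69 × 3.6154 × 0.98 = 2011.4 N·m

2011 N·m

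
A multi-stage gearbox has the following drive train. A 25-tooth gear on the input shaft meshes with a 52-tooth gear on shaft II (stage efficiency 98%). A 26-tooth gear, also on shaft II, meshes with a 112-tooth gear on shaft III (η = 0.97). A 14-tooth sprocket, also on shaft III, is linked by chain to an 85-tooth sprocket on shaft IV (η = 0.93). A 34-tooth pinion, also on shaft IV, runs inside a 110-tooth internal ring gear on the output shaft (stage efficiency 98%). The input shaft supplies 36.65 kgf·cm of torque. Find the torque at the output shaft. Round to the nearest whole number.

Gear mesh: ratio = 52/25 = 2.08; torque at shaft II = 36.65 × 2.08 × 0.98 = 74.707 kgf·cm.
Gear mesh: ratio = 112/26 = 4.3077; torque at shaft III = 74.707 × 4.3077 × 0.97 = 312.16 kgf·cm.
Chain: ratio = 85/14 = 6.0714; torque at shaft IV = 312.16 × 6.0714 × 0.93 = 1762.6 kgf·cm.
Internal gear: ratio = 110/34 = 3.2353; torque at the output shaft = 1762.6 × 3.2353 × 0.98 = 5588.5 kgf·cm.

5588 kgf·cm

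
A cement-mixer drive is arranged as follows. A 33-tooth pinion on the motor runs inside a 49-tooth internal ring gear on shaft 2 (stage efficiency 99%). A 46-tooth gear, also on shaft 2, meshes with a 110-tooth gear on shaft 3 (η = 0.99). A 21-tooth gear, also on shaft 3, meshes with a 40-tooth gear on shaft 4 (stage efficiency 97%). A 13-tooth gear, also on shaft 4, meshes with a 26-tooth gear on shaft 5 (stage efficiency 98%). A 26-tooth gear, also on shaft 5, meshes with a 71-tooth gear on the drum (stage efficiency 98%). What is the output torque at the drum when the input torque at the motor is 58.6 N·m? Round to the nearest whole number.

After the internal gear (49/33): 58.6 × 1.4848 × 0.99 = 86.142 N·m
After the gear mesh (110/46): 86.142 × 2.3913 × 0.99 = 203.93 N·m
After the gear mesh (40/21): 203.93 × 1.9048 × 0.97 = 376.79 N·m
After the gear mesh (26/13): 376.79 × 2 × 0.98 = 738.51 N·m
After the gear mesh (71/26): 738.51 × 2.7308 × 0.98 = 1976.4 N·m

1976 N·m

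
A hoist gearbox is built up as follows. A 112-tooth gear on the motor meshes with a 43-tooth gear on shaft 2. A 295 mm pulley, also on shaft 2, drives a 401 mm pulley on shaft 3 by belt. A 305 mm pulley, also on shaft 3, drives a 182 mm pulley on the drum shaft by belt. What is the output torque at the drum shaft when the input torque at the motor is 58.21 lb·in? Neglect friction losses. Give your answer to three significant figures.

Gear mesh: ratio = 43/112 = 0.38393; torque at shaft 2 = 58.21 × 0.38393 = 22.348 lb·in.
Belt: ratio = 401/295 = 1.3593; torque at shaft 3 = 22.348 × 1.3593 = 30.379 lb·in.
Belt: ratio = 182/305 = 0.59672; torque at the drum shaft = 30.379 × 0.59672 = 18.128 lb·in.

18.1 lb·in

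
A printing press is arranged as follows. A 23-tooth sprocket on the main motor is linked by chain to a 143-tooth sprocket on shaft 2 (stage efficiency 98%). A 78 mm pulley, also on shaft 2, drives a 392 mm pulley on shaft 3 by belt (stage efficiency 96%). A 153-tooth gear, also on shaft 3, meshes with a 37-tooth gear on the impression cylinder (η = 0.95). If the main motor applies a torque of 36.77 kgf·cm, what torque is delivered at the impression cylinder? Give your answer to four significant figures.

Chain: ratio = 143/23 = 6.2174; torque at shaft 2 = 36.77 × 6.2174 × 0.98 = 224.04 kgf·cm.
Belt: ratio = 392/78 = 5.0256; torque at shaft 3 = 224.04 × 5.0256 × 0.96 = 1080.9 kgf·cm.
Gear mesh: ratio = 37/153 = 0.24183; torque at the impression cylinder = 1080.9 × 0.24183 × 0.95 = 248.33 kgf·cm.

248.3 kgf·cm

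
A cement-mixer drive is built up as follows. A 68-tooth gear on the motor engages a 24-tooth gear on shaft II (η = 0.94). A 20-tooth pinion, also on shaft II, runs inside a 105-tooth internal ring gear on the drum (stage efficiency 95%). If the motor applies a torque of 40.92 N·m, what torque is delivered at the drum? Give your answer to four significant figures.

67.71 N·m

gear mesh 24/68 = 0.35294 → τ = 40.92·0.35294·0.94 = 13.576 N·m
internal gear 105/20 = 5.25 → τ = 13.576·5.25·0.95 = 67.709 N·m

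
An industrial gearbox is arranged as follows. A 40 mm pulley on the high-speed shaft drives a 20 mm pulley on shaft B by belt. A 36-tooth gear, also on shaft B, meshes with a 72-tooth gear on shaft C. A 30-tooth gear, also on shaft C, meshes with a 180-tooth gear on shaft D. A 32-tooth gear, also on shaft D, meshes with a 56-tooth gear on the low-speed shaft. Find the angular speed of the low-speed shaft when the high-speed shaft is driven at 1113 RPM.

106 RPM

the high-speed shaft → shaft B (belt, 20/40): 1113 ÷ 0.5 = 2226 RPM
shaft B → shaft C (gear mesh, 72/36): 2226 ÷ 2 = 1113 RPM
shaft C → shaft D (gear mesh, 180/30): 1113 ÷ 6 = 185.5 RPM
shaft D → the low-speed shaft (gear mesh, 56/32): 185.5 ÷ 1.75 = 106 RPM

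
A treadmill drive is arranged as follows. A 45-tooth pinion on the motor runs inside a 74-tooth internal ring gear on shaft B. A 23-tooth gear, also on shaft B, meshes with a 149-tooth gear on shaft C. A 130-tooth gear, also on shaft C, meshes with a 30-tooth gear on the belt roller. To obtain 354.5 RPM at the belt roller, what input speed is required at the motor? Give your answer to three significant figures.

872 RPM

Overall ratio R = 1.6444 × 6.4783 × 0.23077 = 2.4584.
Required input speed = output speed × R = 354.5 × 2.4584 = 871.51 RPM.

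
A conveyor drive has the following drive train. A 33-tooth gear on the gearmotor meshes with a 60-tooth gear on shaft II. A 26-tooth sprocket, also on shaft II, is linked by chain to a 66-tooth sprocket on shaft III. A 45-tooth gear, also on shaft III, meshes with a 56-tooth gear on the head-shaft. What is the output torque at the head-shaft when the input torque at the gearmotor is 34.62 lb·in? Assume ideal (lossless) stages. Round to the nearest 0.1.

198.8 lb·in

After the gear mesh (60/33): 34.62 × 1.8182 = 62.945 lb·in
After the chain (66/26): 62.945 × 2.5385 = 159.78 lb·in
After the gear mesh (56/45): 159.78 × 1.2444 = 198.84 lb·in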